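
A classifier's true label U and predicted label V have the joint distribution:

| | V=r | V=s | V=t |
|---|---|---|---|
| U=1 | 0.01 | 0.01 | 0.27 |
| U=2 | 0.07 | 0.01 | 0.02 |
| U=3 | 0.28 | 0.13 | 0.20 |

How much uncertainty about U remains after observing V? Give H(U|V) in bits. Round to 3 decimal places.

Chain rule: H(U|V) = H(U,V) − H(V).
Marginals: p(U) = (0.2900, 0.1000, 0.6100), p(V) = (0.3600, 0.1500, 0.4900).
H(U,V) = 2.4520 bits; H(V) = 1.4454 bits.
H(U|V) = 2.4520 − 1.4454 = 1.007 bits.

1.007 bits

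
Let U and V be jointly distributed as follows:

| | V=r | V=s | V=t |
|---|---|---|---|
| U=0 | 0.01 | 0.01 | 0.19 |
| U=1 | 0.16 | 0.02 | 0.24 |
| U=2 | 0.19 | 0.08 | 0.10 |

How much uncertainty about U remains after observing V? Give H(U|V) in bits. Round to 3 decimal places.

Marginals: p(U) = (0.2100, 0.4200, 0.3700), p(V) = (0.3600, 0.1100, 0.5300).
H(U|V) = Σ p(V) · H(U|V=·).
  V=r: p=0.3600, H(U|V=r) = 1.1502
  V=s: p=0.1100, H(U|V=s) = 1.0958
  V=t: p=0.5300, H(U|V=t) = 1.5021
Weighted sum = 1.331 bits.

1.331 bits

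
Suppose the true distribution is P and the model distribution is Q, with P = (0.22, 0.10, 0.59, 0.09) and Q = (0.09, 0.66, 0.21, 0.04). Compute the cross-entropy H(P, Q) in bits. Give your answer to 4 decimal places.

H(P,Q) = −Σ p·log₂ q.
  −0.22·log₂(0.09) = 0.76426
  −0.10·log₂(0.66) = 0.05995
  −0.59·log₂(0.21) = 1.32841
  −0.09·log₂(0.04) = 0.41795
H(P,Q) = 2.5706 bits.

2.5706 bits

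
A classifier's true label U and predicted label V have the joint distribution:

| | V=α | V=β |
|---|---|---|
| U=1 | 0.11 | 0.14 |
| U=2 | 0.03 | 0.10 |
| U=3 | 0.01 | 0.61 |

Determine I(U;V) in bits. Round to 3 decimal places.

0.187 bits

Marginals: p(U) = (0.2500, 0.1300, 0.6200), p(V) = (0.1500, 0.8500).
I(U;V) = H(U) + H(V) − H(U,V).
H(U) = 1.3102, H(V) = 0.6098, H(U,V) = 1.7328.
I(U;V) = 1.3102 + 0.6098 − 1.7328 = 0.187 bits.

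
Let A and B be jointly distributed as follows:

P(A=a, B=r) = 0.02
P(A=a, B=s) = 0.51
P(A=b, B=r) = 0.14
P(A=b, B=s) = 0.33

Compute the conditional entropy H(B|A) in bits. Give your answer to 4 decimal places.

Chain rule: H(B|A) = H(A,B) − H(A).
Marginals: p(A) = (0.5300, 0.4700), p(B) = (0.1600, 0.8400).
H(A,B) = 1.5332 bits; H(A) = 0.9974 bits.
H(B|A) = 1.5332 − 0.9974 = 0.5358 bits.

0.5358 bits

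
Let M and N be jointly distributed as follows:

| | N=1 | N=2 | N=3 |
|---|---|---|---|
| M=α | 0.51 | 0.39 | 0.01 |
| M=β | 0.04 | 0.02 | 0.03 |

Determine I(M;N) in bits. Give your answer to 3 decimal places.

0.082 bits

Marginals: p(M) = (0.9100, 0.0900), p(N) = (0.5500, 0.4100, 0.0400).
I(M;N) = Σ p(x,y)·log₂[p(x,y)/(p(x)p(y))].
  (α,1): 0.51·log₂(1.0190) = 0.0138
  (α,2): 0.39·log₂(1.0453) = 0.0249
  (α,3): 0.01·log₂(0.2747) = -0.0186
  (β,1): 0.04·log₂(0.8081) = -0.0123
  (β,2): 0.02·log₂(0.5420) = -0.0177
  (β,3): 0.03·log₂(8.3333) = 0.0918
Sum = 0.082 bits.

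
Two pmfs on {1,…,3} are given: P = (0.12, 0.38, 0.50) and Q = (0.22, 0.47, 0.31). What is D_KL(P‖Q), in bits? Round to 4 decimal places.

0.1234 bits

D(P‖Q) = Σ p·log₂(p/q).
  0.12·log₂(0.12/0.22) = -0.10494
  0.38·log₂(0.38/0.47) = -0.11653
  0.50·log₂(0.50/0.31) = 0.34483
D(P‖Q) = 0.1234 bits.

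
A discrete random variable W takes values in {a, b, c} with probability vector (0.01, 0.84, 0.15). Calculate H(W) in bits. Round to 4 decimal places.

H(W) = −Σ p·log₂ p.
  −(0.01)·log₂(0.01) = 0.06644
  −(0.84)·log₂(0.84) = 0.21129
  −(0.15)·log₂(0.15) = 0.41054
Sum: 0.06644 + 0.21129 + 0.41054 = 0.6883 bits.

0.6883 bits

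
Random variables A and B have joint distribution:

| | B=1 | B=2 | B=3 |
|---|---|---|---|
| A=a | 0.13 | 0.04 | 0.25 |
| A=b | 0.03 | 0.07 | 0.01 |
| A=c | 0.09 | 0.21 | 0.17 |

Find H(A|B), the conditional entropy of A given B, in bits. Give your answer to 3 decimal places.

Marginals: p(A) = (0.4200, 0.1100, 0.4700), p(B) = (0.2500, 0.3200, 0.4300).
H(A|B) = Σ p(B) · H(A|B=·).
  B=1: p=0.2500, H(A|B=1) = 1.3883
  B=2: p=0.3200, H(A|B=2) = 1.2534
  B=3: p=0.4300, H(A|B=3) = 1.1104
Weighted sum = 1.226 bits.

1.226 bits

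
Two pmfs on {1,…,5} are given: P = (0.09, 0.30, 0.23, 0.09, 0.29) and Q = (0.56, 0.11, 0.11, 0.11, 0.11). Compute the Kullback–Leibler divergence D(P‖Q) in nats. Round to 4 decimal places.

D(P‖Q) = Σ p·ln(p/q).
  0.09·ln(0.09/0.56) = -0.16453
  0.30·ln(0.30/0.11) = 0.30099
  0.23·ln(0.23/0.11) = 0.16965
  0.09·ln(0.09/0.11) = -0.01806
  0.29·ln(0.29/0.11) = 0.28113
D(P‖Q) = 0.5692 nats.

0.5692 nats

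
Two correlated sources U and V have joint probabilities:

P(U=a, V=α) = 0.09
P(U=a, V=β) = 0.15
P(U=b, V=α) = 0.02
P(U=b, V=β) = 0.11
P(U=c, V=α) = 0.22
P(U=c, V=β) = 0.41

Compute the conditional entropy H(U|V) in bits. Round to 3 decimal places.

Marginals: p(U) = (0.2400, 0.1300, 0.6300), p(V) = (0.3300, 0.6700).
H(U|V) = Σ p(V) · H(U|V=·).
  V=α: p=0.3300, H(U|V=α) = 1.1463
  V=β: p=0.6700, H(U|V=β) = 1.3449
Weighted sum = 1.279 bits.

1.279 bits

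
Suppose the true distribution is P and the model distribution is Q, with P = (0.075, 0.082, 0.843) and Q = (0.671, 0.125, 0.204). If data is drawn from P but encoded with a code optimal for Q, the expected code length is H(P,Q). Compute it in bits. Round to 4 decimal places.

H(P,Q) = −Σ p·log₂ q.
  −0.075·log₂(0.671) = 0.04317
  −0.082·log₂(0.125) = 0.24600
  −0.843·log₂(0.204) = 1.93330
H(P,Q) = 2.2225 bits.

2.2225 bits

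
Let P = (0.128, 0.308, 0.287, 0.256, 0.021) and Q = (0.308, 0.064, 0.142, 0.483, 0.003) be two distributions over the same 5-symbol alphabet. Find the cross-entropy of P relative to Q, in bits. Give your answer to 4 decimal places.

H(P,Q) = −Σ p·log₂ q.
  −0.128·log₂(0.308) = 0.21747
  −0.308·log₂(0.064) = 1.22146
  −0.287·log₂(0.142) = 0.80820
  −0.256·log₂(0.483) = 0.26878
  −0.021·log₂(0.003) = 0.17600
H(P,Q) = 2.6919 bits.

2.6919 bits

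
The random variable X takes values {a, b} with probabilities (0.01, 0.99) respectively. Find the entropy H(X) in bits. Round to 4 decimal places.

0.0808 bits

H(X) = −Σ p·log₂ p.
  −(0.01)·log₂(0.01) = 0.06644
  −(0.99)·log₂(0.99) = 0.01435
Sum: 0.06644 + 0.01435 = 0.0808 bits.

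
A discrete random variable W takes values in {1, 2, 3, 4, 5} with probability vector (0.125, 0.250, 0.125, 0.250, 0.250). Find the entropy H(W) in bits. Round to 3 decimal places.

2.250 bits

H(W) = −Σ p·log₂ p.
  −(0.125)·log₂(0.125) = 0.3750
  −(0.250)·log₂(0.250) = 0.5000
  −(0.125)·log₂(0.125) = 0.3750
  −(0.250)·log₂(0.250) = 0.5000
  −(0.250)·log₂(0.250) = 0.5000
Sum: 0.3750 + 0.5000 + 0.3750 + 0.5000 + 0.5000 = 2.250 bits.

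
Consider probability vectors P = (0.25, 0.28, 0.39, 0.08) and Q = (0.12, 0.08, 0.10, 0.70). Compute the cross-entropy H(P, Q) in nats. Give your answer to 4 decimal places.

H(P,Q) = −Σ p·ln q.
  −0.25·ln(0.12) = 0.53007
  −0.28·ln(0.08) = 0.70720
  −0.39·ln(0.10) = 0.89801
  −0.08·ln(0.70) = 0.02853
H(P,Q) = 2.1638 nats.

2.1638 nats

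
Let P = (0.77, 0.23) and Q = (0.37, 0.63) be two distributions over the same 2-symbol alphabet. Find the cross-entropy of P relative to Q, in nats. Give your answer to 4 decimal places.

H(P,Q) = −Σ p·ln q.
  −0.77·ln(0.37) = 0.76557
  −0.23·ln(0.63) = 0.10627
H(P,Q) = 0.8718 nats.

0.8718 nats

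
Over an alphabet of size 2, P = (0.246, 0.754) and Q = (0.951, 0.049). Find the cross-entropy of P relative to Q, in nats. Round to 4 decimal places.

2.2864 nats

H(P,Q) = −Σ p·ln q.
  −0.246·ln(0.951) = 0.01236
  −0.754·ln(0.049) = 2.27401
H(P,Q) = 2.2864 nats.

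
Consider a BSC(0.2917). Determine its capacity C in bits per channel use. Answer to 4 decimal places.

0.1291 bits

Binary symmetric channel: C = 1 − h₂(ε) where h₂ is the binary entropy function.
h₂(0.2917) = −0.2917·log₂0.2917 − 0.7083·log₂0.7083 = 0.8709.
C = 1 − 0.8709 = 0.1291 bits per channel use.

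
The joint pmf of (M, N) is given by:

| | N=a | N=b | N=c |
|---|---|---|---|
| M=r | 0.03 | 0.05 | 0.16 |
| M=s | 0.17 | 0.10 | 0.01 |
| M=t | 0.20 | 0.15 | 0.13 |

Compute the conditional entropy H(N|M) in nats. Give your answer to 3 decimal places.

Chain rule: H(N|M) = H(M,N) − H(M).
Marginals: p(M) = (0.2400, 0.2800, 0.4800), p(N) = (0.4000, 0.3000, 0.3000).
H(M,N) = 1.9974 nats; H(M) = 1.0512 nats.
H(N|M) = 1.9974 − 1.0512 = 0.946 nats.

0.946 nats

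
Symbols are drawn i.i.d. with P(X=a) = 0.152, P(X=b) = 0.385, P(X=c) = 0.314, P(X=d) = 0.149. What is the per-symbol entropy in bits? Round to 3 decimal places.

H(X) = −Σ p·log₂ p.
  −(0.152)·log₂(0.152) = 0.4131
  −(0.385)·log₂(0.385) = 0.5302
  −(0.314)·log₂(0.314) = 0.5247
  −(0.149)·log₂(0.149) = 0.4092
Sum: 0.4131 + 0.5302 + 0.5247 + 0.4092 = 1.877 bits.

1.877 bits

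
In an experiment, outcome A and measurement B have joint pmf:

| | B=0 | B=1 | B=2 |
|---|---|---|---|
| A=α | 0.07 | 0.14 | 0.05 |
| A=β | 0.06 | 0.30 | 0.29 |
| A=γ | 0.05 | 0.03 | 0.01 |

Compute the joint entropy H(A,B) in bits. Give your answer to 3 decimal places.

2.599 bits

H(A,B) = −Σ p(x,y)·log₂ p(x,y) over all 9 cells.
  cell (α,0): −0.07·log₂0.07 = 0.2686
  cell (α,1): −0.14·log₂0.14 = 0.3971
  cell (α,2): −0.05·log₂0.05 = 0.2161
  cell (β,0): −0.06·log₂0.06 = 0.2435
  cell (β,1): −0.30·log₂0.30 = 0.5211
  cell (β,2): −0.29·log₂0.29 = 0.5179
  cell (γ,0): −0.05·log₂0.05 = 0.2161
  cell (γ,1): −0.03·log₂0.03 = 0.1518
  cell (γ,2): −0.01·log₂0.01 = 0.0664
Sum = 2.599 bits.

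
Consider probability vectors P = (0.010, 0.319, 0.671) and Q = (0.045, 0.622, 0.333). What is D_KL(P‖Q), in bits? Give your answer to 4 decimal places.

0.3492 bits

D(P‖Q) = Σ p·log₂(p/q).
  0.010·log₂(0.010/0.045) = -0.02170
  0.319·log₂(0.319/0.622) = -0.30731
  0.671·log₂(0.671/0.333) = 0.67824
D(P‖Q) = 0.3492 bits.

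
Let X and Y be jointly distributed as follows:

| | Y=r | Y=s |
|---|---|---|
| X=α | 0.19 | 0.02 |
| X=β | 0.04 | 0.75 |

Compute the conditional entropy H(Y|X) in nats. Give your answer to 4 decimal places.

Chain rule: H(Y|X) = H(X,Y) − H(X).
Marginals: p(X) = (0.2100, 0.7900), p(Y) = (0.2300, 0.7700).
H(X,Y) = 0.7383 nats; H(X) = 0.5140 nats.
H(Y|X) = 0.7383 − 0.5140 = 0.2243 nats.

0.2243 nats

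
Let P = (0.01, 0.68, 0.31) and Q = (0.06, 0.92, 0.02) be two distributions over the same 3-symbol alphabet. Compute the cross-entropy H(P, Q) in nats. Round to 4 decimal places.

1.2976 nats

H(P,Q) = −Σ p·ln q.
  −0.01·ln(0.06) = 0.02813
  −0.68·ln(0.92) = 0.05670
  −0.31·ln(0.02) = 1.21273
H(P,Q) = 1.2976 nats.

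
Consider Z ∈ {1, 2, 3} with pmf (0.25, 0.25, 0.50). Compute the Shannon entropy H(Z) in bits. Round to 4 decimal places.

1.5000 bits

H(Z) = −Σ p·log₂ p.
  −(0.25)·log₂(0.25) = 0.50000
  −(0.25)·log₂(0.25) = 0.50000
  −(0.50)·log₂(0.50) = 0.50000
Sum: 0.50000 + 0.50000 + 0.50000 = 1.5000 bits.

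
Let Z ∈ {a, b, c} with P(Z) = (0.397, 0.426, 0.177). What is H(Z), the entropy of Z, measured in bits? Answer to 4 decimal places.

1.4957 bits

H(Z) = −Σ p·log₂ p.
  −(0.397)·log₂(0.397) = 0.52912
  −(0.426)·log₂(0.426) = 0.52444
  −(0.177)·log₂(0.177) = 0.44218
Sum: 0.52912 + 0.52444 + 0.44218 = 1.4957 bits.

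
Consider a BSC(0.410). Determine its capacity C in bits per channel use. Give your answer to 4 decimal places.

0.0235 bits

Binary symmetric channel: C = 1 − h₂(ε) where h₂ is the binary entropy function.
h₂(0.410) = −0.410·log₂0.410 − 0.590·log₂0.590 = 0.9765.
C = 1 − 0.9765 = 0.0235 bits per channel use.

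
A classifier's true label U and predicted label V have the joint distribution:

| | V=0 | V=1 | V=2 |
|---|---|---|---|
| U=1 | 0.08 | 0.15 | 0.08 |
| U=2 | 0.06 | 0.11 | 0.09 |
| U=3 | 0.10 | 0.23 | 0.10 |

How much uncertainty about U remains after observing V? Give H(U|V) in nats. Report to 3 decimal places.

Marginals: p(U) = (0.3100, 0.2600, 0.4300), p(V) = (0.2400, 0.4900, 0.2700).
H(U|V) = Σ p(V) · H(U|V=·).
  V=0: p=0.2400, H(U|V=0) = 1.0776
  V=1: p=0.4900, H(U|V=1) = 1.0528
  V=2: p=0.2700, H(U|V=2) = 1.0945
Weighted sum = 1.070 nats.

1.070 nats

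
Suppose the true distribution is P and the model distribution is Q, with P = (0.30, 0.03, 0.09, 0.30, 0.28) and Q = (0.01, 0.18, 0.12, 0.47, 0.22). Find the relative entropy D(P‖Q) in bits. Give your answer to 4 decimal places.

1.2603 bits

D(P‖Q) = Σ p·log₂(p/q).
  0.30·log₂(0.30/0.01) = 1.47207
  0.03·log₂(0.03/0.18) = -0.07755
  0.09·log₂(0.09/0.12) = -0.03735
  0.30·log₂(0.30/0.47) = -0.19431
  0.28·log₂(0.28/0.22) = 0.09742
D(P‖Q) = 1.2603 bits.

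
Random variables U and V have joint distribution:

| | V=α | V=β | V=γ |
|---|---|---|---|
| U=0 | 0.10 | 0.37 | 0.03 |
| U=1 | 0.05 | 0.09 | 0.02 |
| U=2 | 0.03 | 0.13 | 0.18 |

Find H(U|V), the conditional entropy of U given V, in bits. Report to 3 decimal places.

1.254 bits

Marginals: p(U) = (0.5000, 0.1600, 0.3400), p(V) = (0.1800, 0.5900, 0.2300).
H(U|V) = Σ p(V) · H(U|V=·).
  V=α: p=0.1800, H(U|V=α) = 1.4153
  V=β: p=0.5900, H(U|V=β) = 1.3168
  V=γ: p=0.2300, H(U|V=γ) = 0.9665
Weighted sum = 1.254 bits.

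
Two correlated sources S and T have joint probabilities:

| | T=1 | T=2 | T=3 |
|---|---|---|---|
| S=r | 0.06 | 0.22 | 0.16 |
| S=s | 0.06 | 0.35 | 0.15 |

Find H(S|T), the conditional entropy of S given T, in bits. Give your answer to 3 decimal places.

0.978 bits

Chain rule: H(S|T) = H(S,T) − H(T).
Marginals: p(S) = (0.4400, 0.5600), p(T) = (0.1200, 0.5700, 0.3100).
H(S,T) = 2.3313 bits; H(T) = 1.3531 bits.
H(S|T) = 2.3313 − 1.3531 = 0.978 bits.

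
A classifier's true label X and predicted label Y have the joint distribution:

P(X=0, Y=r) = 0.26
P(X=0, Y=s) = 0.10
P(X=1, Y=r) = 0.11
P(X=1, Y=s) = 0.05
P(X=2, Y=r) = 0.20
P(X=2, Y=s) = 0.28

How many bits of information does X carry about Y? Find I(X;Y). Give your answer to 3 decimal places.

0.065 bits

Marginals: p(X) = (0.3600, 0.1600, 0.4800), p(Y) = (0.5700, 0.4300).
I(X;Y) = H(X) + H(Y) − H(X,Y).
H(X) = 1.4619, H(Y) = 0.9858, H(X,Y) = 2.3825.
I(X;Y) = 1.4619 + 0.9858 − 2.3825 = 0.065 bits.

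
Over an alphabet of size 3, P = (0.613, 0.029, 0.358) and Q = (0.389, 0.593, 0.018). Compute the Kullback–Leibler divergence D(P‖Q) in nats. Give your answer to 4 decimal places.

1.2617 nats

D(P‖Q) = Σ p·ln(p/q).
  0.613·ln(0.613/0.389) = 0.27878
  0.029·ln(0.029/0.593) = -0.08752
  0.358·ln(0.358/0.018) = 1.07048
D(P‖Q) = 1.2617 nats.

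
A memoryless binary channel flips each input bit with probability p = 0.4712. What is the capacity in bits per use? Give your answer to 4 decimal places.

Binary symmetric channel: C = 1 − h₂(ε) where h₂ is the binary entropy function.
h₂(0.4712) = −0.4712·log₂0.4712 − 0.5288·log₂0.5288 = 0.9976.
C = 1 − 0.9976 = 0.0024 bits per channel use.

0.0024 bits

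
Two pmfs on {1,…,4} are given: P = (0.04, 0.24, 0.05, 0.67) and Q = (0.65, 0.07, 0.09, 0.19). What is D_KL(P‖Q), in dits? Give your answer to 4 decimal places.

D(P‖Q) = Σ p·log₁₀(p/q).
  0.04·log₁₀(0.04/0.65) = -0.04843
  0.24·log₁₀(0.24/0.07) = 0.12843
  0.05·log₁₀(0.05/0.09) = -0.01276
  0.67·log₁₀(0.67/0.19) = 0.36671
D(P‖Q) = 0.4339 dits.

0.4339 dits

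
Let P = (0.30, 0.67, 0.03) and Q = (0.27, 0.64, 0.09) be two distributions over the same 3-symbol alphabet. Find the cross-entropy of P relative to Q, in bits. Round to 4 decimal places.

1.1023 bits

H(P,Q) = −Σ p·log₂ q.
  −0.30·log₂(0.27) = 0.56669
  −0.67·log₂(0.64) = 0.43138
  −0.03·log₂(0.09) = 0.10422
H(P,Q) = 1.1023 bits.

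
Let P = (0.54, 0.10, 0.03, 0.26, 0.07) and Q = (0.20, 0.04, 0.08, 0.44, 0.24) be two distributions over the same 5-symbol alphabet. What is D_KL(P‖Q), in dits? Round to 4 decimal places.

0.1631 dits

D(P‖Q) = Σ p·log₁₀(p/q).
  0.54·log₁₀(0.54/0.20) = 0.23294
  0.10·log₁₀(0.10/0.04) = 0.03979
  0.03·log₁₀(0.03/0.08) = -0.01278
  0.26·log₁₀(0.26/0.44) = -0.05940
  0.07·log₁₀(0.07/0.24) = -0.03746
D(P‖Q) = 0.1631 dits.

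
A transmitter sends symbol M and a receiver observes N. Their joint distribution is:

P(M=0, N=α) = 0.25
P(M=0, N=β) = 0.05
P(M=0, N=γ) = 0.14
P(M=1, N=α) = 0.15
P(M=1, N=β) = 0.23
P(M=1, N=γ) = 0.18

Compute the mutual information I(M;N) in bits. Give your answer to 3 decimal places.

0.102 bits

Marginals: p(M) = (0.4400, 0.5600), p(N) = (0.4000, 0.2800, 0.3200).
I(M;N) = H(M) + H(N) − H(M,N).
H(M) = 0.9896, H(N) = 1.5690, H(M,N) = 2.4567.
I(M;N) = 0.9896 + 1.5690 − 2.4567 = 0.102 bits.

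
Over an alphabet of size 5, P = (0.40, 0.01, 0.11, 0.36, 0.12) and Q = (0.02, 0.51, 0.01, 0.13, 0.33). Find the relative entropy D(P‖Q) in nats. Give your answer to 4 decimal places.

D(P‖Q) = Σ p·ln(p/q).
  0.40·ln(0.40/0.02) = 1.19829
  0.01·ln(0.01/0.51) = -0.03932
  0.11·ln(0.11/0.01) = 0.26377
  0.36·ln(0.36/0.13) = 0.36669
  0.12·ln(0.12/0.33) = -0.12139
D(P‖Q) = 1.6680 nats.

1.6680 nats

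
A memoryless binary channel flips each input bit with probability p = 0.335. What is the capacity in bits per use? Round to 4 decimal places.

0.0800 bits

Binary symmetric channel: C = 1 − h₂(ε) where h₂ is the binary entropy function.
h₂(0.335) = −0.335·log₂0.335 − 0.665·log₂0.665 = 0.9200.
C = 1 − 0.9200 = 0.0800 bits per channel use.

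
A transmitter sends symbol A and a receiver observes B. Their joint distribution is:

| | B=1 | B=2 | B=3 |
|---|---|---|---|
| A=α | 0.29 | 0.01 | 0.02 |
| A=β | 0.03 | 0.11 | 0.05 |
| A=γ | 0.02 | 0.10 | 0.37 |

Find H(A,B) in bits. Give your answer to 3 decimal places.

H(A,B) = −Σ p(x,y)·log₂ p(x,y) over all 9 cells.
  cell (α,1): −0.29·log₂0.29 = 0.5179
  cell (α,2): −0.01·log₂0.01 = 0.0664
  cell (α,3): −0.02·log₂0.02 = 0.1129
  cell (β,1): −0.03·log₂0.03 = 0.1518
  cell (β,2): −0.11·log₂0.11 = 0.3503
  cell (β,3): −0.05·log₂0.05 = 0.2161
  cell (γ,1): −0.02·log₂0.02 = 0.1129
  cell (γ,2): −0.10·log₂0.10 = 0.3322
  cell (γ,3): −0.37·log₂0.37 = 0.5307
Sum = 2.391 bits.

2.391 bits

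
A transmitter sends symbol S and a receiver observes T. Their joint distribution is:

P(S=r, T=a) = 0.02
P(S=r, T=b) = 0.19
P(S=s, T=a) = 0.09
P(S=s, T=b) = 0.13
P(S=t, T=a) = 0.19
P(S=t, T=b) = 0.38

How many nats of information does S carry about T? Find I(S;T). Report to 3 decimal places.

Marginals: p(S) = (0.2100, 0.2200, 0.5700), p(T) = (0.3000, 0.7000).
I(S;T) = H(S) + H(T) − H(S,T).
H(S) = 0.9813, H(T) = 0.6109, H(S,T) = 1.5589.
I(S;T) = 0.9813 + 0.6109 − 1.5589 = 0.033 nats.

0.033 nats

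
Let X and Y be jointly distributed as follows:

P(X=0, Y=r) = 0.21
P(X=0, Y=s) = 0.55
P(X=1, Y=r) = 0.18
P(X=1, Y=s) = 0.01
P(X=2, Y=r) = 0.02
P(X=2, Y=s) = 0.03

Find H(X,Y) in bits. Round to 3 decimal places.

1.724 bits

H(X,Y) = −Σ p(x,y)·log₂ p(x,y) over all 6 cells.
  cell (0,r): −0.21·log₂0.21 = 0.4728
  cell (0,s): −0.55·log₂0.55 = 0.4744
  cell (1,r): −0.18·log₂0.18 = 0.4453
  cell (1,s): −0.01·log₂0.01 = 0.0664
  cell (2,r): −0.02·log₂0.02 = 0.1129
  cell (2,s): −0.03·log₂0.03 = 0.1518
Sum = 1.724 bits.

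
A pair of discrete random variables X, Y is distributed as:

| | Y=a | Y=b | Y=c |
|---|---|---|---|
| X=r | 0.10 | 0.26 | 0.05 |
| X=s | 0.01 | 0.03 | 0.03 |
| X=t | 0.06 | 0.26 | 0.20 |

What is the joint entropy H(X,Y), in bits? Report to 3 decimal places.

H(X,Y) = −Σ p(x,y)·log₂ p(x,y) over all 9 cells.
  cell (r,a): −0.10·log₂0.10 = 0.3322
  cell (r,b): −0.26·log₂0.26 = 0.5053
  cell (r,c): −0.05·log₂0.05 = 0.2161
  cell (s,a): −0.01·log₂0.01 = 0.0664
  cell (s,b): −0.03·log₂0.03 = 0.1518
  cell (s,c): −0.03·log₂0.03 = 0.1518
  cell (t,a): −0.06·log₂0.06 = 0.2435
  cell (t,b): −0.26·log₂0.26 = 0.5053
  cell (t,c): −0.20·log₂0.20 = 0.4644
Sum = 2.637 bits.

2.637 bits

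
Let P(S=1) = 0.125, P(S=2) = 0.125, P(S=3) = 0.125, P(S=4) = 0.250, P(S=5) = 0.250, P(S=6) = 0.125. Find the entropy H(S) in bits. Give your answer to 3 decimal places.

2.500 bits

H(S) = −Σ p·log₂ p.
  −(0.125)·log₂(0.125) = 0.3750
  −(0.125)·log₂(0.125) = 0.3750
  −(0.125)·log₂(0.125) = 0.3750
  −(0.250)·log₂(0.250) = 0.5000
  −(0.250)·log₂(0.250) = 0.5000
  −(0.125)·log₂(0.125) = 0.3750
Sum: 0.3750 + 0.3750 + 0.3750 + 0.5000 + 0.5000 + 0.3750 = 2.500 bits.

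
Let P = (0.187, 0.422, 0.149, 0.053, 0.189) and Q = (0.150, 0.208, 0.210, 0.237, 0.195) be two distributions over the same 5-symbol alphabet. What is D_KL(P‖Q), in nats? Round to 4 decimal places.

D(P‖Q) = Σ p·ln(p/q).
  0.187·ln(0.187/0.150) = 0.04123
  0.422·ln(0.422/0.208) = 0.29855
  0.149·ln(0.149/0.210) = -0.05113
  0.053·ln(0.053/0.237) = -0.07938
  0.189·ln(0.189/0.195) = -0.00591
D(P‖Q) = 0.2034 nats.

0.2034 nats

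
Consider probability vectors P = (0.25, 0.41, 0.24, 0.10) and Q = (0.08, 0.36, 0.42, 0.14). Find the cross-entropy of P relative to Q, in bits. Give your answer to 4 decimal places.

H(P,Q) = −Σ p·log₂ q.
  −0.25·log₂(0.08) = 0.91096
  −0.41·log₂(0.36) = 0.60431
  −0.24·log₂(0.42) = 0.30037
  −0.10·log₂(0.14) = 0.28365
H(P,Q) = 2.0993 bits.

2.0993 bits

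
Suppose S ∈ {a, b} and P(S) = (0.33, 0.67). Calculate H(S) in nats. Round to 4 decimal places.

H(S) = −Σ p·ln p.
  −(0.33)·ln(0.33) = 0.36586
  −(0.67)·ln(0.67) = 0.26832
Sum: 0.36586 + 0.26832 = 0.6342 nats.

0.6342 nats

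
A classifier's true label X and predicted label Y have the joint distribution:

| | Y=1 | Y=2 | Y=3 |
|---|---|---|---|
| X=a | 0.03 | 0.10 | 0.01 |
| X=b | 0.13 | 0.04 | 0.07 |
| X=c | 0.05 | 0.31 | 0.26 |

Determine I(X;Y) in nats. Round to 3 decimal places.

0.143 nats

Marginals: p(X) = (0.1400, 0.2400, 0.6200), p(Y) = (0.2100, 0.4500, 0.3400).
I(X;Y) = Σ p(x,y)·ln[p(x,y)/(p(x)p(y))].
  (a,1): 0.03·ln(1.0204) = 0.0006
  (a,2): 0.10·ln(1.5873) = 0.0462
  (a,3): 0.01·ln(0.2101) = -0.0156
  (b,1): 0.13·ln(2.5794) = 0.1232
  (b,2): 0.04·ln(0.3704) = -0.0397
  (b,3): 0.07·ln(0.8578) = -0.0107
  (c,1): 0.05·ln(0.3840) = -0.0479
  (c,2): 0.31·ln(1.1111) = 0.0327
  (c,3): 0.26·ln(1.2334) = 0.0545
Sum = 0.143 nats.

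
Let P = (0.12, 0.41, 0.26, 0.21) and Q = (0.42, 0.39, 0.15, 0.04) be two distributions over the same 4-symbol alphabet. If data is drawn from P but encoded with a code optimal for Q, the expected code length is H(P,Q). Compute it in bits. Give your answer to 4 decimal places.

2.3940 bits

H(P,Q) = −Σ p·log₂ q.
  −0.12·log₂(0.42) = 0.15018
  −0.41·log₂(0.39) = 0.55697
  −0.26·log₂(0.15) = 0.71161
  −0.21·log₂(0.04) = 0.97521
H(P,Q) = 2.3940 bits.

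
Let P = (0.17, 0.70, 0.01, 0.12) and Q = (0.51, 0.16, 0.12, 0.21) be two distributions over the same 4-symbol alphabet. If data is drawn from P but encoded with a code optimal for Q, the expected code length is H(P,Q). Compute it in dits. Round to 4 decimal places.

0.6974 dits

H(P,Q) = −Σ p·log₁₀ q.
  −0.17·log₁₀(0.51) = 0.04971
  −0.70·log₁₀(0.16) = 0.55712
  −0.01·log₁₀(0.12) = 0.00921
  −0.12·log₁₀(0.21) = 0.08133
H(P,Q) = 0.6974 dits.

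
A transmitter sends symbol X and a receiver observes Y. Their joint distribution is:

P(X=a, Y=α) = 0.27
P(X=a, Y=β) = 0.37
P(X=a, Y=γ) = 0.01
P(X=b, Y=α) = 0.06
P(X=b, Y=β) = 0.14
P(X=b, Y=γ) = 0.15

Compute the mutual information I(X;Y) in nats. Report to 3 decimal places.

0.154 nats

Marginals: p(X) = (0.6500, 0.3500), p(Y) = (0.3300, 0.5100, 0.1600).
I(X;Y) = H(X) + H(Y) − H(X,Y).
H(X) = 0.6474, H(Y) = 1.0025, H(X,Y) = 1.4961.
I(X;Y) = 0.6474 + 1.0025 − 1.4961 = 0.154 nats.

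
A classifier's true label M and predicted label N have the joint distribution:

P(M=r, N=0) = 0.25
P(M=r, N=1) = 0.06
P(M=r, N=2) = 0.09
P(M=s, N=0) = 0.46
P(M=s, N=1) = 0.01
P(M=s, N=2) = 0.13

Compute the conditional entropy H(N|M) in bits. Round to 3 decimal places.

1.050 bits

Marginals: p(M) = (0.4000, 0.6000), p(N) = (0.7100, 0.0700, 0.2200).
H(N|M) = Σ p(M) · H(N|M=·).
  M=r: p=0.4000, H(N|M=r) = 1.3185
  M=s: p=0.6000, H(N|M=s) = 0.8704
Weighted sum = 1.050 bits.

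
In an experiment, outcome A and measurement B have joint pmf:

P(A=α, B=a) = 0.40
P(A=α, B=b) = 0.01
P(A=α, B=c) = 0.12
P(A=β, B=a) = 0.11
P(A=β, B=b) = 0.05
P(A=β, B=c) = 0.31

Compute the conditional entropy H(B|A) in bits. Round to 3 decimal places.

Chain rule: H(B|A) = H(A,B) − H(A).
Marginals: p(A) = (0.5300, 0.4700), p(B) = (0.5100, 0.0600, 0.4300).
H(A,B) = 2.0525 bits; H(A) = 0.9974 bits.
H(B|A) = 2.0525 − 0.9974 = 1.055 bits.

1.055 bits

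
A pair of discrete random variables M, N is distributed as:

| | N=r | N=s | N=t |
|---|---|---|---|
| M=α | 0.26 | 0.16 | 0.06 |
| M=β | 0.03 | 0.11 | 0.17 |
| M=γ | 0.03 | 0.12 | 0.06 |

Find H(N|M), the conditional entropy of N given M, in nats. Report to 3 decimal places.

0.947 nats

Chain rule: H(N|M) = H(M,N) − H(M).
Marginals: p(M) = (0.4800, 0.3100, 0.2100), p(N) = (0.3200, 0.3900, 0.2900).
H(M,N) = 1.9899 nats; H(M) = 1.0431 nats.
H(N|M) = 1.9899 − 1.0431 = 0.947 nats.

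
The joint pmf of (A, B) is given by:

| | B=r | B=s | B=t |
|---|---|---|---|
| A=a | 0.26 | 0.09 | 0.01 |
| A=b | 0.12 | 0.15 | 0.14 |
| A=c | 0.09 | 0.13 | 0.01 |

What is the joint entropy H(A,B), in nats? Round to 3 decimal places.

1.955 nats

H(A,B) = −Σ p(x,y)·ln p(x,y) over all 9 cells.
  cell (a,r): −0.26·ln0.26 = 0.3502
  cell (a,s): −0.09·ln0.09 = 0.2167
  cell (a,t): −0.01·ln0.01 = 0.0461
  cell (b,r): −0.12·ln0.12 = 0.2544
  cell (b,s): −0.15·ln0.15 = 0.2846
  cell (b,t): −0.14·ln0.14 = 0.2753
  cell (c,r): −0.09·ln0.09 = 0.2167
  cell (c,s): −0.13·ln0.13 = 0.2652
  cell (c,t): −0.01·ln0.01 = 0.0461
Sum = 1.955 nats.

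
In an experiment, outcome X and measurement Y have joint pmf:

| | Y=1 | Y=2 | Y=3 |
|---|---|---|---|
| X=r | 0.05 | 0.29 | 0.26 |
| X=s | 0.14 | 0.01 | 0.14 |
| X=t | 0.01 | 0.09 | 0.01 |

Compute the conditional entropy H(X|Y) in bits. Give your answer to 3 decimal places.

1.024 bits

Chain rule: H(X|Y) = H(X,Y) − H(Y).
Marginals: p(X) = (0.6000, 0.2900, 0.1100), p(Y) = (0.2000, 0.3900, 0.4100).
H(X,Y) = 2.5455 bits; H(Y) = 1.5216 bits.
H(X|Y) = 2.5455 − 1.5216 = 1.024 bits.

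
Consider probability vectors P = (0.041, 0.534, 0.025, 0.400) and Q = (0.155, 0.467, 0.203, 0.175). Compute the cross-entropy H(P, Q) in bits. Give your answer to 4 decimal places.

1.7602 bits

H(P,Q) = −Σ p·log₂ q.
  −0.041·log₂(0.155) = 0.11028
  −0.534·log₂(0.467) = 0.58660
  −0.025·log₂(0.203) = 0.05751
  −0.400·log₂(0.175) = 1.00583
H(P,Q) = 1.7602 bits.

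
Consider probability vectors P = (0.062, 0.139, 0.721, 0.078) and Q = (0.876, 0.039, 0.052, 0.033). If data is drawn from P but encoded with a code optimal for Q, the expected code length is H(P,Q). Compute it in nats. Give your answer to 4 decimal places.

2.8569 nats

H(P,Q) = −Σ p·ln q.
  −0.062·ln(0.876) = 0.00821
  −0.139·ln(0.039) = 0.45094
  −0.721·ln(0.052) = 2.13164
  −0.078·ln(0.033) = 0.26608
H(P,Q) = 2.8569 nats.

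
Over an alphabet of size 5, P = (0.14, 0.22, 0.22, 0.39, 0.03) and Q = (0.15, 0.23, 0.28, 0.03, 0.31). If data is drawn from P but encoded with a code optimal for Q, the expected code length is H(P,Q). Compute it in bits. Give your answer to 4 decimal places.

3.2773 bits

H(P,Q) = −Σ p·log₂ q.
  −0.14·log₂(0.15) = 0.38318
  −0.22·log₂(0.23) = 0.46646
  −0.22·log₂(0.28) = 0.40403
  −0.39·log₂(0.03) = 1.97297
  −0.03·log₂(0.31) = 0.05069
H(P,Q) = 3.2773 bits.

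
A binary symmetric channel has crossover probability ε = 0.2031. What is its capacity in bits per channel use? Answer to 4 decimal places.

Binary symmetric channel: C = 1 − h₂(ε) where h₂ is the binary entropy function.
h₂(0.2031) = −0.2031·log₂0.2031 − 0.7969·log₂0.7969 = 0.7281.
C = 1 − 0.7281 = 0.2719 bits per channel use.

0.2719 bits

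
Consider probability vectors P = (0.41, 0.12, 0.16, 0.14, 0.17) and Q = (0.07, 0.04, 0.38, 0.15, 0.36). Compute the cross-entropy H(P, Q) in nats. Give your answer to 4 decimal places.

2.0707 nats

H(P,Q) = −Σ p·ln q.
  −0.41·ln(0.07) = 1.09030
  −0.12·ln(0.04) = 0.38627
  −0.16·ln(0.38) = 0.15481
  −0.14·ln(0.15) = 0.26560
  −0.17·ln(0.36) = 0.17368
H(P,Q) = 2.0707 nats.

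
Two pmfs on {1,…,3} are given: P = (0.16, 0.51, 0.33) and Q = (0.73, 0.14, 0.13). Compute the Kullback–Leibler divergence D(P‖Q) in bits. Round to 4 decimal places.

1.0443 bits

D(P‖Q) = Σ p·log₂(p/q).
  0.16·log₂(0.16/0.73) = -0.35037
  0.51·log₂(0.51/0.14) = 0.95119
  0.33·log₂(0.33/0.13) = 0.44350
D(P‖Q) = 1.0443 bits.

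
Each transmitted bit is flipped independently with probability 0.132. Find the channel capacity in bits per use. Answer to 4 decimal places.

0.4371 bits

Binary symmetric channel: C = 1 − h₂(ε) where h₂ is the binary entropy function.
h₂(0.132) = −0.132·log₂0.132 − 0.868·log₂0.868 = 0.5629.
C = 1 − 0.5629 = 0.4371 bits per channel use.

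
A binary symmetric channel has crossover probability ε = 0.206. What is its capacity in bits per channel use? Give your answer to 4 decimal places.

Binary symmetric channel: C = 1 − h₂(ε) where h₂ is the binary entropy function.
h₂(0.206) = −0.206·log₂0.206 − 0.794·log₂0.794 = 0.7338.
C = 1 − 0.7338 = 0.2662 bits per channel use.

0.2662 bits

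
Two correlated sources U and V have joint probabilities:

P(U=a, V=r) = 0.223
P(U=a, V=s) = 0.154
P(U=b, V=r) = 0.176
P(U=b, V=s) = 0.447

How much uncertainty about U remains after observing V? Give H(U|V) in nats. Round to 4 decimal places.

Chain rule: H(U|V) = H(U,V) − H(V).
Marginals: p(U) = (0.3770, 0.6230), p(V) = (0.3990, 0.6010).
H(U,V) = 1.2884 nats; H(V) = 0.6726 nats.
H(U|V) = 1.2884 − 0.6726 = 0.6158 nats.

0.6158 nats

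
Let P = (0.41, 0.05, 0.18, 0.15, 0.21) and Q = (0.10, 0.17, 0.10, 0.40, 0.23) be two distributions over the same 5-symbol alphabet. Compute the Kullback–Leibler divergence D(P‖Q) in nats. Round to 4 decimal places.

D(P‖Q) = Σ p·ln(p/q).
  0.41·ln(0.41/0.10) = 0.57850
  0.05·ln(0.05/0.17) = -0.06119
  0.18·ln(0.18/0.10) = 0.10580
  0.15·ln(0.15/0.40) = -0.14712
  0.21·ln(0.21/0.23) = -0.01910
D(P‖Q) = 0.4569 nats.

0.4569 nats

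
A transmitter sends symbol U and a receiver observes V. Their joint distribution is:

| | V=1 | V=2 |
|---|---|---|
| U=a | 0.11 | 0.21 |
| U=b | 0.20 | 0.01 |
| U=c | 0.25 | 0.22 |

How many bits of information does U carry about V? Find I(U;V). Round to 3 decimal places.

0.166 bits

Marginals: p(U) = (0.3200, 0.2100, 0.4700), p(V) = (0.5600, 0.4400).
I(U;V) = Σ p(x,y)·log₂[p(x,y)/(p(x)p(y))].
  (a,1): 0.11·log₂(0.6138) = -0.0774
  (a,2): 0.21·log₂(1.4915) = 0.1211
  (b,1): 0.20·log₂(1.7007) = 0.1532
  (b,2): 0.01·log₂(0.1082) = -0.0321
  (c,1): 0.25·log₂(0.9498) = -0.0186
  (c,2): 0.22·log₂(1.0638) = 0.0196
Sum = 0.166 bits.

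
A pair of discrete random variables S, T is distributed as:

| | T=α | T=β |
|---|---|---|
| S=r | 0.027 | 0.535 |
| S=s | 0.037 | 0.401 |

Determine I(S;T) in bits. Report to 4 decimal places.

0.0039 bits

Marginals: p(S) = (0.5620, 0.4380), p(T) = (0.0640, 0.9360).
I(S;T) = H(S) + H(T) − H(S,T).
H(S) = 0.9889, H(T) = 0.3431, H(S,T) = 1.3281.
I(S;T) = 0.9889 + 0.3431 − 1.3281 = 0.0039 bits.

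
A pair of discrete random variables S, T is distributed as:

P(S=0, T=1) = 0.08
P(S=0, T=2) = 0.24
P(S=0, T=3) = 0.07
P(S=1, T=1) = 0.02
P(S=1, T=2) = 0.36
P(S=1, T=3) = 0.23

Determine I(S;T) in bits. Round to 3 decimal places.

0.075 bits

Marginals: p(S) = (0.3900, 0.6100), p(T) = (0.1000, 0.6000, 0.3000).
I(S;T) = Σ p(x,y)·log₂[p(x,y)/(p(x)p(y))].
  (0,1): 0.08·log₂(2.0513) = 0.0829
  (0,2): 0.24·log₂(1.0256) = 0.0088
  (0,3): 0.07·log₂(0.5983) = -0.0519
  (1,1): 0.02·log₂(0.3279) = -0.0322
  (1,2): 0.36·log₂(0.9836) = -0.0086
  (1,3): 0.23·log₂(1.2568) = 0.0759
Sum = 0.075 bits.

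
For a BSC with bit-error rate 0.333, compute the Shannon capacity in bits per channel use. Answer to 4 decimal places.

Binary symmetric channel: C = 1 − h₂(ε) where h₂ is the binary entropy function.
h₂(0.333) = −0.333·log₂0.333 − 0.667·log₂0.667 = 0.9180.
C = 1 − 0.9180 = 0.0820 bits per channel use.

0.0820 bits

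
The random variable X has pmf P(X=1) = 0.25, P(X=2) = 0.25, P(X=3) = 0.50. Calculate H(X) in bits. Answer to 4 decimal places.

1.5000 bits

H(X) = −Σ p·log₂ p.
  −(0.25)·log₂(0.25) = 0.50000
  −(0.25)·log₂(0.25) = 0.50000
  −(0.50)·log₂(0.50) = 0.50000
Sum: 0.50000 + 0.50000 + 0.50000 = 1.5000 bits.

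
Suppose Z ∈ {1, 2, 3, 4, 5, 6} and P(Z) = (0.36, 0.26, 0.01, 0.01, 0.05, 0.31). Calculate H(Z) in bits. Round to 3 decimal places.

1.909 bits

H(Z) = −Σ p·log₂ p.
  −(0.36)·log₂(0.36) = 0.5306
  −(0.26)·log₂(0.26) = 0.5053
  −(0.01)·log₂(0.01) = 0.0664
  −(0.01)·log₂(0.01) = 0.0664
  −(0.05)·log₂(0.05) = 0.2161
  −(0.31)·log₂(0.31) = 0.5238
Sum: 0.5306 + 0.5053 + 0.0664 + 0.0664 + 0.2161 + 0.5238 = 1.909 bits.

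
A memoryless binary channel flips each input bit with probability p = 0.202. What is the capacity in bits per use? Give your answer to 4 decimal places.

Binary symmetric channel: C = 1 − h₂(ε) where h₂ is the binary entropy function.
h₂(0.202) = −0.202·log₂0.202 − 0.798·log₂0.798 = 0.7259.
C = 1 − 0.7259 = 0.2741 bits per channel use.

0.2741 bits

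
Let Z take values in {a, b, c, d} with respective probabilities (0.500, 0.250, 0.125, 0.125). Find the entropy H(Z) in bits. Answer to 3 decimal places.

H(Z) = −Σ p·log₂ p.
  −(0.500)·log₂(0.500) = 0.5000
  −(0.250)·log₂(0.250) = 0.5000
  −(0.125)·log₂(0.125) = 0.3750
  −(0.125)·log₂(0.125) = 0.3750
Sum: 0.5000 + 0.5000 + 0.3750 + 0.3750 = 1.750 bits.

1.750 bits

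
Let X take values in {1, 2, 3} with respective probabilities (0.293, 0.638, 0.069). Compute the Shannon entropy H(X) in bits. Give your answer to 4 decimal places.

1.1987 bits

H(X) = −Σ p·log₂ p.
  −(0.293)·log₂(0.293) = 0.51891
  −(0.638)·log₂(0.638) = 0.41366
  −(0.069)·log₂(0.069) = 0.26615
Sum: 0.51891 + 0.41366 + 0.26615 = 1.1987 bits.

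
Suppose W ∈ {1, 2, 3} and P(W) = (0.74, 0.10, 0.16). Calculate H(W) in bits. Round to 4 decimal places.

1.0767 bits

H(W) = −Σ p·log₂ p.
  −(0.74)·log₂(0.74) = 0.32146
  −(0.10)·log₂(0.10) = 0.33219
  −(0.16)·log₂(0.16) = 0.42302
Sum: 0.32146 + 0.33219 + 0.42302 = 1.0767 bits.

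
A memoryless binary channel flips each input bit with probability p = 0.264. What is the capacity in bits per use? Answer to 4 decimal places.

Binary symmetric channel: C = 1 − h₂(ε) where h₂ is the binary entropy function.
h₂(0.264) = −0.264·log₂0.264 − 0.736·log₂0.736 = 0.8327.
C = 1 − 0.8327 = 0.1673 bits per channel use.

0.1673 bits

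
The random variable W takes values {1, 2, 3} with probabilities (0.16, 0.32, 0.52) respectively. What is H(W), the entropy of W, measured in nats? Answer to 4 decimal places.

H(W) = −Σ p·ln p.
  −(0.16)·ln(0.16) = 0.29321
  −(0.32)·ln(0.32) = 0.36462
  −(0.52)·ln(0.52) = 0.34004
Sum: 0.29321 + 0.36462 + 0.34004 = 0.9979 nats.

0.9979 nats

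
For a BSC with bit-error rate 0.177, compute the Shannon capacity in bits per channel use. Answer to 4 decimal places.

0.3265 bits

Binary symmetric channel: C = 1 − h₂(ε) where h₂ is the binary entropy function.
h₂(0.177) = −0.177·log₂0.177 − 0.823·log₂0.823 = 0.6735.
C = 1 − 0.6735 = 0.3265 bits per channel use.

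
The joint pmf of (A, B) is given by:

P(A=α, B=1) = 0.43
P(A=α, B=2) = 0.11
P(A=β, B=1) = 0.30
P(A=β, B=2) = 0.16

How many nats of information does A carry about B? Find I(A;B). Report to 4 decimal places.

Marginals: p(A) = (0.5400, 0.4600), p(B) = (0.7300, 0.2700).
I(A;B) = H(A) + H(B) − H(A,B).
H(A) = 0.6899, H(B) = 0.5833, H(A,B) = 1.2601.
I(A;B) = 0.6899 + 0.5833 − 1.2601 = 0.0131 nats.

0.0131 nats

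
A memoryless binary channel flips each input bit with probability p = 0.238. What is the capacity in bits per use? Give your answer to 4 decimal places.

Binary symmetric channel: C = 1 − h₂(ε) where h₂ is the binary entropy function.
h₂(0.238) = −0.238·log₂0.238 − 0.762·log₂0.762 = 0.7917.
C = 1 − 0.7917 = 0.2083 bits per channel use.

0.2083 bits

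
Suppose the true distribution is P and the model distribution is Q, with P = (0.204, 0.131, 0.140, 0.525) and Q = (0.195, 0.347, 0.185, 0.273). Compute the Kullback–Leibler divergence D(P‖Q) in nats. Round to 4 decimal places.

D(P‖Q) = Σ p·ln(p/q).
  0.204·ln(0.204/0.195) = 0.00920
  0.131·ln(0.131/0.347) = -0.12761
  0.140·ln(0.140/0.185) = -0.03902
  0.525·ln(0.525/0.273) = 0.34331
D(P‖Q) = 0.1859 nats.

0.1859 nats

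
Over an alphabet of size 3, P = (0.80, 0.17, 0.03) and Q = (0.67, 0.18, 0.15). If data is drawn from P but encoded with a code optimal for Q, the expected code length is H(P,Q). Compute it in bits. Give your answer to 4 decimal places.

H(P,Q) = −Σ p·log₂ q.
  −0.80·log₂(0.67) = 0.46221
  −0.17·log₂(0.18) = 0.42057
  −0.03·log₂(0.15) = 0.08211
H(P,Q) = 0.9649 bits.

0.9649 bits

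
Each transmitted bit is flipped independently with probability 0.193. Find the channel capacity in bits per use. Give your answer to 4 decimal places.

0.2923 bits

Binary symmetric channel: C = 1 − h₂(ε) where h₂ is the binary entropy function.
h₂(0.193) = −0.193·log₂0.193 − 0.807·log₂0.807 = 0.7077.
C = 1 − 0.7077 = 0.2923 bits per channel use.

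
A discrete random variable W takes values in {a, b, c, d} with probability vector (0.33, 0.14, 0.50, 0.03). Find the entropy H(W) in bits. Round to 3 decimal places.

H(W) = −Σ p·log₂ p.
  −(0.33)·log₂(0.33) = 0.5278
  −(0.14)·log₂(0.14) = 0.3971
  −(0.50)·log₂(0.50) = 0.5000
  −(0.03)·log₂(0.03) = 0.1518
Sum: 0.5278 + 0.3971 + 0.5000 + 0.1518 = 1.577 bits.

1.577 bits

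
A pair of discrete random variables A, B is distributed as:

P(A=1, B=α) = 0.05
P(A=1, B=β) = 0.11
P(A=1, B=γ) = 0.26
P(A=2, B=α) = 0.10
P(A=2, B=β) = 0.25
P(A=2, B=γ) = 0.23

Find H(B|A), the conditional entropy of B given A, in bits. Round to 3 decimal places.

1.410 bits

Marginals: p(A) = (0.4200, 0.5800), p(B) = (0.1500, 0.3600, 0.4900).
H(B|A) = Σ p(A) · H(B|A=·).
  A=1: p=0.4200, H(B|A=1) = 1.3001
  A=2: p=0.5800, H(B|A=2) = 1.4897
Weighted sum = 1.410 bits.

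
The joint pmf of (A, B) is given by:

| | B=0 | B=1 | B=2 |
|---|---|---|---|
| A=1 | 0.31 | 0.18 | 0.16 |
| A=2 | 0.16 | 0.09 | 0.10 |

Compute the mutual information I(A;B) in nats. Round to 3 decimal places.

0.001 nats

Marginals: p(A) = (0.6500, 0.3500), p(B) = (0.4700, 0.2700, 0.2600).
I(A;B) = Σ p(x,y)·ln[p(x,y)/(p(x)p(y))].
  (1,0): 0.31·ln(1.0147) = 0.0045
  (1,1): 0.18·ln(1.0256) = 0.0046
  (1,2): 0.16·ln(0.9467) = -0.0088
  (2,0): 0.16·ln(0.9726) = -0.0044
  (2,1): 0.09·ln(0.9524) = -0.0044
  (2,2): 0.10·ln(1.0989) = 0.0094
Sum = 0.001 nats.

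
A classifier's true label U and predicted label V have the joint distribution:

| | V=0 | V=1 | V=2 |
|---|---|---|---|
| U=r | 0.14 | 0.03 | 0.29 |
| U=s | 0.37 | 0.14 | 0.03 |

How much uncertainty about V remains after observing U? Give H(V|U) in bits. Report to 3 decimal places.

1.151 bits

Chain rule: H(V|U) = H(U,V) − H(U).
Marginals: p(U) = (0.4600, 0.5400), p(V) = (0.5100, 0.1700, 0.3200).
H(U,V) = 2.1464 bits; H(U) = 0.9954 bits.
H(V|U) = 2.1464 − 0.9954 = 1.151 bits.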